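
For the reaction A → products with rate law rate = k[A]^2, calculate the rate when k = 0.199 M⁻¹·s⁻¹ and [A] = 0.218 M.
0.009457 M/s

rate = k·[A]^2 = 0.199·(0.218)^2 = 0.199·0.047524 = 0.009457 M/s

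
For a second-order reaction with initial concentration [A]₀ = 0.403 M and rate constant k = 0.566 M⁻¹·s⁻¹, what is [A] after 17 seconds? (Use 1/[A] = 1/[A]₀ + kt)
0.0826 M

1/[A] = 1/[A]₀ + k·t = 1/0.403 + (0.566)·(17) = 2.4814 + 9.6220 = 12.1034
[A] = 1/12.1034 = 0.0826 M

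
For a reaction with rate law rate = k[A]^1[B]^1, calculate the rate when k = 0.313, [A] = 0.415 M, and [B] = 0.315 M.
0.04092 M/s

rate = k·[A]^1·[B]^1 = 0.313·(0.415)^1·(0.315)^1 = 0.313·0.415·0.315 = 0.04092 M/s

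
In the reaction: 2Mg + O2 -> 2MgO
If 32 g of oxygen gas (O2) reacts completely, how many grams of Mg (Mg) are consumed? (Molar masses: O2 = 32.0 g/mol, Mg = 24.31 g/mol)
Moles of O2 = 32 g ÷ 32.0 g/mol = 1 mol
Mole ratio: 2 mol Mg / 1 mol O2
Moles of Mg = 1 × (2/1) = 2 mol
Mass of Mg = 2 mol × 24.31 g/mol = 48.62 g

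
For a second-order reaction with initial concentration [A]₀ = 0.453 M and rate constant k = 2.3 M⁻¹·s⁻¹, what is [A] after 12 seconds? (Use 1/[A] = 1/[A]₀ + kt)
0.0335 M

1/[A] = 1/[A]₀ + k·t = 1/0.453 + (2.3)·(12) = 2.2075 + 27.6000 = 29.8075
[A] = 1/29.8075 = 0.0335 M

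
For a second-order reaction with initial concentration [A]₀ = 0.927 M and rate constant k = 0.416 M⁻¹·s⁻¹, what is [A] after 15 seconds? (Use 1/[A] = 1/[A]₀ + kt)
0.1366 M

1/[A] = 1/[A]₀ + k·t = 1/0.927 + (0.416)·(15) = 1.0787 + 6.2400 = 7.3187
[A] = 1/7.3187 = 0.1366 M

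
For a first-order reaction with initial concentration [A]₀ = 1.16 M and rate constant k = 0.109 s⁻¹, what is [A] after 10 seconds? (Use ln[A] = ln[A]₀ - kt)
0.3900 M

ln[A] = ln[A]₀ - k·t = ln(1.16) - (0.109)·(10) = 0.1484 - 1.0900 = -0.9416
[A] = e^(-0.9416) = 0.3900 M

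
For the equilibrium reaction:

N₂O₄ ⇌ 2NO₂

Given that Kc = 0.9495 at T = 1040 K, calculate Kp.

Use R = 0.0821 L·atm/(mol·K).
K_p = 81.0721

Δn = (moles gaseous products) − (moles gaseous reactants) = 1
T = 1040 K; RT = 0.0821 × 1040 = 85.384
Kp = Kc·(RT)^Δn = 0.9495 × (85.384)^1 = 0.9495 × 85.384 = 81.0721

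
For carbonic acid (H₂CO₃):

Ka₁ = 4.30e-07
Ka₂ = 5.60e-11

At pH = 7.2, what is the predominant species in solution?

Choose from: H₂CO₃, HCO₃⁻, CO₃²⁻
HCO₃⁻

pKa1 = 6.37, pKa2 = 10.25. Each pKa is the crossover between adjacent species; pH = 7.2 lies in the region where HCO₃⁻ predominates.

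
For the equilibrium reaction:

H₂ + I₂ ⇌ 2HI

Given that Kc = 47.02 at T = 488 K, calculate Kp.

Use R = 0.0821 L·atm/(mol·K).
K_p = 47.0200

Δn = (moles gaseous products) − (moles gaseous reactants) = 0
T = 488 K; RT = 0.0821 × 488 = 40.0648
Kp = Kc·(RT)^Δn = 47.02 × (40.0648)^0 = 47.02 × 1 = 47.0200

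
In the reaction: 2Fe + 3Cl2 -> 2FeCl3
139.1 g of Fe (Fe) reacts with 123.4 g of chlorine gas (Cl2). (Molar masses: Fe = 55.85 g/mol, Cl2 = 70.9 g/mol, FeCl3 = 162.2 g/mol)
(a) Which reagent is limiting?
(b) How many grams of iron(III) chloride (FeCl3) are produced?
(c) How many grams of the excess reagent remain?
(a) Cl2, (b) 188.2 g, (c) 74.3 g

Moles of Fe = 139.1 g ÷ 55.85 g/mol = 2.4906 mol
Moles of Cl2 = 123.4 g ÷ 70.9 g/mol = 1.74048 mol
Moles ÷ coefficient: Fe: 2.4906/2 = 1.245, Cl2: 1.74048/3 = 0.5802
(a) Cl2 has the smaller value, so Cl2 is the limiting reagent.
(b) Moles of FeCl3 = 1.74048 mol Cl2 × (2/3) = 1.16032 mol; mass = 1.16032 mol × 162.2 g/mol = 188.2 g
(c) Fe consumed = 1.74048 × (2/3) = 1.16032 mol; remaining = 2.4906 − 1.16032 = 1.33028 mol; mass = 1.33028 mol × 55.85 g/mol = 74.3 g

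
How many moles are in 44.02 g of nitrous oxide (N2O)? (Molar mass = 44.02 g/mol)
Moles = 44.02 g ÷ 44.02 g/mol = 1 mol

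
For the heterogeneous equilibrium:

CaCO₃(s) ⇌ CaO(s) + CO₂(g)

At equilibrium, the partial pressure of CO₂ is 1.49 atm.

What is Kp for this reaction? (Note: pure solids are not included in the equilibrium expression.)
K_p = 1.49

Solids (CaCO₃, CaO) have activity 1 and are excluded.
Kp = P(CO₂) = 1.49.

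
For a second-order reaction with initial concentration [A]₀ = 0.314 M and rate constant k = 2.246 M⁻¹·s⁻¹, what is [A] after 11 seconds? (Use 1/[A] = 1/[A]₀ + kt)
0.0359 M

1/[A] = 1/[A]₀ + k·t = 1/0.314 + (2.246)·(11) = 3.1847 + 24.7060 = 27.8907
[A] = 1/27.8907 = 0.0359 M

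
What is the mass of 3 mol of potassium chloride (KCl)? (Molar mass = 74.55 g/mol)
Mass = 3 mol × 74.55 g/mol = 223.6 g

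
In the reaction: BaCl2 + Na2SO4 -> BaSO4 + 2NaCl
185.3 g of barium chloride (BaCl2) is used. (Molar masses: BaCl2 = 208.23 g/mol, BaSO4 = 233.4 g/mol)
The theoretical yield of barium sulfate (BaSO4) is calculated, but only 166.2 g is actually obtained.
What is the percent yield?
Moles of BaCl2 = 185.3 g ÷ 208.23 g/mol = 0.889881 mol
Mole ratio: 1 mol BaSO4 / 1 mol BaCl2
Moles of BaSO4 = 0.889881 × (1/1) = 0.889881 mol
Theoretical yield = 0.889881 mol × 233.4 g/mol = 207.7 g
Actual yield = 166.2 g
Percent yield = (166.2 / 207.7) × 100% = 80.0%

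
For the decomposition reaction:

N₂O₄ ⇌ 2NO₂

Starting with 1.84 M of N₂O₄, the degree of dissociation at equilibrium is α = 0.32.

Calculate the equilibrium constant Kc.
K_c = 1.1083

x = α·[A]₀ = 0.32 × 1.84 = 0.5888 M dissociated.
At eq: [N₂O₄] = 1.84 − 0.5888 = 1.251 M; [NO₂] = 2x = 1.178 M.
Kc = [NO₂]²/[N₂O₄] = (1.178)²/1.251 = 1.108.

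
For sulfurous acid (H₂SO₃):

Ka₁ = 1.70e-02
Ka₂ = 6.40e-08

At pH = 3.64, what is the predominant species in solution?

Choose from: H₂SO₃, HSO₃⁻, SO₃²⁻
HSO₃⁻

pKa1 = 1.77, pKa2 = 7.19. Each pKa is the crossover between adjacent species; pH = 3.64 lies in the region where HSO₃⁻ predominates.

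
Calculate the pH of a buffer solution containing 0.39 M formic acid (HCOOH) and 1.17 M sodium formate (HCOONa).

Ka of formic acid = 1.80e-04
pH = 4.22

pKa = -log(1.80e-04) = 3.74. pH = pKa + log([A⁻]/[HA]) = 3.74 + log(1.17/0.39)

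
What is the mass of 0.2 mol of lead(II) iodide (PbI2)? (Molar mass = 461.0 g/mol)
Mass = 0.2 mol × 461.0 g/mol = 92.2 g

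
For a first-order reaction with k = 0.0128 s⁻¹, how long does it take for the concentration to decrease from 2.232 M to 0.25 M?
171.03 s

From ln[A] = ln[A]₀ - k·t: t = ln([A]₀/[A])/k = ln(2.232/0.25)/0.0128 = ln(8.9280)/0.0128 = 2.1892/0.0128 = 171.03 s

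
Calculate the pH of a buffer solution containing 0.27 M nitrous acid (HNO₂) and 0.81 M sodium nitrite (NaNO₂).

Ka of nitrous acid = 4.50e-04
pH = 3.82

pKa = -log(4.50e-04) = 3.35. pH = pKa + log([A⁻]/[HA]) = 3.35 + log(0.81/0.27)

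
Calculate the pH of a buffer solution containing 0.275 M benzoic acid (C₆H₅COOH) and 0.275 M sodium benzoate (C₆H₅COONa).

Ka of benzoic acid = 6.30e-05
pH = 4.20

pKa = -log(6.30e-05) = 4.20. pH = pKa + log([A⁻]/[HA]) = 4.20 + log(0.275/0.275)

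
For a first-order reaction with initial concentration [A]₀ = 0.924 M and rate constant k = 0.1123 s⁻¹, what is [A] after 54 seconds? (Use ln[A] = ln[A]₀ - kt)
0.0021 M

ln[A] = ln[A]₀ - k·t = ln(0.924) - (0.1123)·(54) = -0.0790 - 6.0642 = -6.1432
[A] = e^(-6.1432) = 0.0021 M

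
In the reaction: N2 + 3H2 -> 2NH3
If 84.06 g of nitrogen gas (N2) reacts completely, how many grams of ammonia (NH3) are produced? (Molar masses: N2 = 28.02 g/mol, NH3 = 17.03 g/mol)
Moles of N2 = 84.06 g ÷ 28.02 g/mol = 3 mol
Mole ratio: 2 mol NH3 / 1 mol N2
Moles of NH3 = 3 × (2/1) = 6 mol
Mass of NH3 = 6 mol × 17.03 g/mol = 102.2 g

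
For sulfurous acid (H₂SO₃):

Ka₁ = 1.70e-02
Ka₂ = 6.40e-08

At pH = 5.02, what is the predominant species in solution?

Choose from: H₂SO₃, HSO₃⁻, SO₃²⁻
HSO₃⁻

pKa1 = 1.77, pKa2 = 7.19. Each pKa is the crossover between adjacent species; pH = 5.02 lies in the region where HSO₃⁻ predominates.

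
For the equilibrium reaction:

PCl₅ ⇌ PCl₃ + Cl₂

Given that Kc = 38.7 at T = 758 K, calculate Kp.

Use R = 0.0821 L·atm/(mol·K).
K_p = 2.41e+03

Δn = (moles gaseous products) − (moles gaseous reactants) = 1
T = 758 K; RT = 0.0821 × 758 = 62.2318
Kp = Kc·(RT)^Δn = 38.7 × (62.2318)^1 = 38.7 × 62.2318 = 2.41e+03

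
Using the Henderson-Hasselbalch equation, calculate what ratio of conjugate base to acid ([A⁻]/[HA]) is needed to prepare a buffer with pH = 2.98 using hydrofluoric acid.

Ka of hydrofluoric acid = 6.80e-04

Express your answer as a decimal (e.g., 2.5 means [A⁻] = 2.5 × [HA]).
[A⁻]/[HA] = 0.649

pKa = −log(6.80e-04) = 3.1675. pH = pKa + log([A⁻]/[HA]). 2.98 = 3.1675 + log(ratio). log(ratio) = 2.98 − 3.1675 = -0.1875. ratio = 10^(-0.1875) = 0.649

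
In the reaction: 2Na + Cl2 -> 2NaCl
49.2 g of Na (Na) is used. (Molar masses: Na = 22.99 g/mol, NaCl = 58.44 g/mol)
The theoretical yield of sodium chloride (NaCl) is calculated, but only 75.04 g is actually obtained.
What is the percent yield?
Moles of Na = 49.2 g ÷ 22.99 g/mol = 2.14006 mol
Mole ratio: 2 mol NaCl / 2 mol Na
Moles of NaCl = 2.14006 × (2/2) = 2.14006 mol
Theoretical yield = 2.14006 mol × 58.44 g/mol = 125.07 g
Actual yield = 75.04 g
Percent yield = (75.04 / 125.07) × 100% = 60.0%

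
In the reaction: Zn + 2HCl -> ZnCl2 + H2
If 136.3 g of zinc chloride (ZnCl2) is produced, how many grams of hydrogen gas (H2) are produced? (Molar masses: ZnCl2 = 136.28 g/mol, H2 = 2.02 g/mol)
Moles of ZnCl2 = 136.3 g ÷ 136.28 g/mol = 1.00015 mol
Mole ratio: 1 mol H2 / 1 mol ZnCl2
Moles of H2 = 1.00015 × (1/1) = 1.00015 mol
Mass of H2 = 1.00015 mol × 2.02 g/mol = 2.02 g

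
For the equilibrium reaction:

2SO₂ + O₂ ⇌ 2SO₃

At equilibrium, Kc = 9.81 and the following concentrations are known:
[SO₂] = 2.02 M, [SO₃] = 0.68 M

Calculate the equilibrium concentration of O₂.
[O₂] = 0.0116 M

Kc = ([SO₃]^2) / ([SO₂]^2 × [O₂]) = 9.81
[O₂]^1 = (product terms)/(Kc · other reactant terms) = 0.4624 / (9.81 · 4.0804) = 0.011552
[O₂] = 0.0116 M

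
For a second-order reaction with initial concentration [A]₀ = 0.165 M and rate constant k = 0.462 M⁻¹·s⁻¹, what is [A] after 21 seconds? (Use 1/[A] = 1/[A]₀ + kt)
0.0634 M

1/[A] = 1/[A]₀ + k·t = 1/0.165 + (0.462)·(21) = 6.0606 + 9.7020 = 15.7626
[A] = 1/15.7626 = 0.0634 M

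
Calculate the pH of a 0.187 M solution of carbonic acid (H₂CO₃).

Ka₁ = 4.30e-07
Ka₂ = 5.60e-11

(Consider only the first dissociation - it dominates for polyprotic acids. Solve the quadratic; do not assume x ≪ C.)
pH = 3.55

x² + Ka₁·x − Ka₁·C = 0 with Ka₁ = 4.30e-07, C = 0.187.
x = (−Ka₁ + √(Ka₁² + 4·Ka₁·C))/2 = 2.8335e-04 M, so pH = 3.55.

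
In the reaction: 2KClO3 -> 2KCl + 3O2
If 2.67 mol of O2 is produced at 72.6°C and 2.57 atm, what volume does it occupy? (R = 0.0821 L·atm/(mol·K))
T = 72.6°C + 273.15 = 345.75 K
V = nRT/P = (2.67 × 0.0821 × 345.75) / 2.57
V = 29.49 L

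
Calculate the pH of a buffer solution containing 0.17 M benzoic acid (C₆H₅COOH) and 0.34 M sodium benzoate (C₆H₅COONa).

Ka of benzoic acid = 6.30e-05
pH = 4.50

pKa = -log(6.30e-05) = 4.20. pH = pKa + log([A⁻]/[HA]) = 4.20 + log(0.34/0.17)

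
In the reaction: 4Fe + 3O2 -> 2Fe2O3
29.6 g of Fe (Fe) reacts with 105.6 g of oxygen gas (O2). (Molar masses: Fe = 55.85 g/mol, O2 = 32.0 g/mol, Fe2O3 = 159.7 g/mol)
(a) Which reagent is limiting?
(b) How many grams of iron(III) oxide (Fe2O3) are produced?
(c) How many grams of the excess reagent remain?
(a) Fe, (b) 42.32 g, (c) 92.88 g

Moles of Fe = 29.6 g ÷ 55.85 g/mol = 0.529991 mol
Moles of O2 = 105.6 g ÷ 32.0 g/mol = 3.3 mol
Moles ÷ coefficient: Fe: 0.529991/4 = 0.1325, O2: 3.3/3 = 1.1
(a) Fe has the smaller value, so Fe is the limiting reagent.
(b) Moles of Fe2O3 = 0.529991 mol Fe × (2/4) = 0.264996 mol; mass = 0.264996 mol × 159.7 g/mol = 42.32 g
(c) O2 consumed = 0.529991 × (3/4) = 0.397493 mol; remaining = 3.3 − 0.397493 = 2.90251 mol; mass = 2.90251 mol × 32.0 g/mol = 92.88 g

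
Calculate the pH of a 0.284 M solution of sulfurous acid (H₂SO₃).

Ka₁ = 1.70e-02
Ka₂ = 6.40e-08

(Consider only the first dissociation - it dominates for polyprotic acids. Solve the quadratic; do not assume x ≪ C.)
pH = 1.21

x² + Ka₁·x − Ka₁·C = 0 with Ka₁ = 1.70e-02, C = 0.284.
x = (−Ka₁ + √(Ka₁² + 4·Ka₁·C))/2 = 6.1502e-02 M, so pH = 1.21.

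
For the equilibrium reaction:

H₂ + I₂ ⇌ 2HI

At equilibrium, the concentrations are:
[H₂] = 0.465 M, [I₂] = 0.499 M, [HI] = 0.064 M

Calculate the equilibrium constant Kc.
K_c = 0.0177

Kc = ([HI]^2) / ([H₂] × [I₂])
   = ((0.064)^2) / ((0.465)·(0.499))
   = 0.004096 / 0.23204 = 0.0177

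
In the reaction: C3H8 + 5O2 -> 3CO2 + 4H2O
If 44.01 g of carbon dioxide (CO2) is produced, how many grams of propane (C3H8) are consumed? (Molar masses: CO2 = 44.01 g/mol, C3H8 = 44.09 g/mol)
Moles of CO2 = 44.01 g ÷ 44.01 g/mol = 1 mol
Mole ratio: 1 mol C3H8 / 3 mol CO2
Moles of C3H8 = 1 × (1/3) = 0.333333 mol
Mass of C3H8 = 0.333333 mol × 44.09 g/mol = 14.7 g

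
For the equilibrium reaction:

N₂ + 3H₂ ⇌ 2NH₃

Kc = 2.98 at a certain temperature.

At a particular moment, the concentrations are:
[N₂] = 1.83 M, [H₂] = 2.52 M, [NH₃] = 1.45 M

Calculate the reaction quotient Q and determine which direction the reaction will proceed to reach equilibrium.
Q = 0.072, Q < K, reaction proceeds forward (toward products)

Q = ([NH₃]^2) / ([N₂] × [H₂]^3)
  = ((1.45)^2) / ((1.83)·(2.52)^3) = 2.1025/29.286 = 0.07179
Since Q = 0.07179 < Kc = 2.98, the reaction proceeds forward (toward products) to reach equilibrium.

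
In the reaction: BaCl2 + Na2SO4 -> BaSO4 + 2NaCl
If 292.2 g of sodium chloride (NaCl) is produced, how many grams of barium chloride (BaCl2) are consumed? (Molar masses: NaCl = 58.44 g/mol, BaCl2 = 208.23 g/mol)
Moles of NaCl = 292.2 g ÷ 58.44 g/mol = 5 mol
Mole ratio: 1 mol BaCl2 / 2 mol NaCl
Moles of BaCl2 = 5 × (1/2) = 2.5 mol
Mass of BaCl2 = 2.5 mol × 208.23 g/mol = 520.6 g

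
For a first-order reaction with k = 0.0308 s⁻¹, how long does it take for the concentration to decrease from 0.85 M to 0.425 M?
22.50 s

From ln[A] = ln[A]₀ - k·t: t = ln([A]₀/[A])/k = ln(0.85/0.425)/0.0308 = ln(2.0000)/0.0308 = 0.6931/0.0308 = 22.50 s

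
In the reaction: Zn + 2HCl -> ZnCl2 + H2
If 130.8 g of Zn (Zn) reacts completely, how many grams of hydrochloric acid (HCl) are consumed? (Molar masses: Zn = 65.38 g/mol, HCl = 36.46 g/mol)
Moles of Zn = 130.8 g ÷ 65.38 g/mol = 2.00061 mol
Mole ratio: 2 mol HCl / 1 mol Zn
Moles of HCl = 2.00061 × (2/1) = 4.00122 mol
Mass of HCl = 4.00122 mol × 36.46 g/mol = 145.9 g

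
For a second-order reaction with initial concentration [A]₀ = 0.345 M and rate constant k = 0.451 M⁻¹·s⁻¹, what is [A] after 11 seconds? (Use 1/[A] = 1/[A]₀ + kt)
0.1272 M

1/[A] = 1/[A]₀ + k·t = 1/0.345 + (0.451)·(11) = 2.8986 + 4.9610 = 7.8596
[A] = 1/7.8596 = 0.1272 M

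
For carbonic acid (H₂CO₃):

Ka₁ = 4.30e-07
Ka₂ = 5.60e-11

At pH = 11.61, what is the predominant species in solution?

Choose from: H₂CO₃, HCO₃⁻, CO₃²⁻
CO₃²⁻

pKa1 = 6.37, pKa2 = 10.25. Each pKa is the crossover between adjacent species; pH = 11.61 lies in the region where CO₃²⁻ predominates.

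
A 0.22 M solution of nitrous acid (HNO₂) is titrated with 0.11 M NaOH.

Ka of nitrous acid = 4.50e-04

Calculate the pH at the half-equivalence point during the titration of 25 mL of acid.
pH = pKa = 3.35

At the half-equivalence point, [HA] = [A⁻], so by Henderson–Hasselbalch pH = pKa + log(1) = pKa.
pKa = −log(4.50e-04) = 3.35.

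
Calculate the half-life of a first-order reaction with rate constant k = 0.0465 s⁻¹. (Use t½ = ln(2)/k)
14.91 s

t½ = ln(2)/k = 0.6931/0.0465 = 14.91 s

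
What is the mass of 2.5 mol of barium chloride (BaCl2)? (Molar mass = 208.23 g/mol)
Mass = 2.5 mol × 208.23 g/mol = 520.6 g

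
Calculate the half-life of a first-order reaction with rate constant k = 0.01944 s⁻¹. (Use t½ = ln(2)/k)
35.66 s

t½ = ln(2)/k = 0.6931/0.01944 = 35.66 s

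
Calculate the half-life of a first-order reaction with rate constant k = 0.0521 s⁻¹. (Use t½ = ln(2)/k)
13.30 s

t½ = ln(2)/k = 0.6931/0.0521 = 13.30 s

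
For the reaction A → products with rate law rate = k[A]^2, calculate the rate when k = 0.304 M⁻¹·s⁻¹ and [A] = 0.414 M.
0.0521 M/s

rate = k·[A]^2 = 0.304·(0.414)^2 = 0.304·0.171396 = 0.0521 M/s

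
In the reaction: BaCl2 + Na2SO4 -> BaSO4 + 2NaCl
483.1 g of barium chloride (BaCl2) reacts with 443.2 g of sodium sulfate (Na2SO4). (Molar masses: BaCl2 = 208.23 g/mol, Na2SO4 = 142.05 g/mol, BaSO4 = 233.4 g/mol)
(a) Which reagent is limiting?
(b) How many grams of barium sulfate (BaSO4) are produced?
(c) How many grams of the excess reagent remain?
(a) BaCl2, (b) 541.5 g, (c) 113.6 g

Moles of BaCl2 = 483.1 g ÷ 208.23 g/mol = 2.32003 mol
Moles of Na2SO4 = 443.2 g ÷ 142.05 g/mol = 3.12003 mol
Moles ÷ coefficient: BaCl2: 2.32003/1 = 2.32, Na2SO4: 3.12003/1 = 3.12
(a) BaCl2 has the smaller value, so BaCl2 is the limiting reagent.
(b) Moles of BaSO4 = 2.32003 mol BaCl2 × (1/1) = 2.32003 mol; mass = 2.32003 mol × 233.4 g/mol = 541.5 g
(c) Na2SO4 consumed = 2.32003 × (1/1) = 2.32003 mol; remaining = 3.12003 − 2.32003 = 0.799997 mol; mass = 0.799997 mol × 142.05 g/mol = 113.6 g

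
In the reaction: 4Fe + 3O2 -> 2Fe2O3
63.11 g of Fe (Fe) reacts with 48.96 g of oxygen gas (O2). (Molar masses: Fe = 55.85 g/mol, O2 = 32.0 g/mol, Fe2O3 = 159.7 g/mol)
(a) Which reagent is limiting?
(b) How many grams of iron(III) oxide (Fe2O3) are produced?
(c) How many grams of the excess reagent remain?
(a) Fe, (b) 90.23 g, (c) 21.84 g

Moles of Fe = 63.11 g ÷ 55.85 g/mol = 1.12999 mol
Moles of O2 = 48.96 g ÷ 32.0 g/mol = 1.53 mol
Moles ÷ coefficient: Fe: 1.12999/4 = 0.2825, O2: 1.53/3 = 0.51
(a) Fe has the smaller value, so Fe is the limiting reagent.
(b) Moles of Fe2O3 = 1.12999 mol Fe × (2/4) = 0.564996 mol; mass = 0.564996 mol × 159.7 g/mol = 90.23 g
(c) O2 consumed = 1.12999 × (3/4) = 0.847493 mol; remaining = 1.53 − 0.847493 = 0.682507 mol; mass = 0.682507 mol × 32.0 g/mol = 21.84 g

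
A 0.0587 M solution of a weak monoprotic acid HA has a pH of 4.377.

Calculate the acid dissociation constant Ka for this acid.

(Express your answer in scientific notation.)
K_a = 3.00e-08

[H⁺] = 10^(−pH) = 10^(−4.377) = 4.198e-05 M. For HA ⇌ H⁺ + A⁻, Ka = x²/(C − x) = (4.198e-05)²/(0.0587 − 4.198e-05) = 3.00e-08.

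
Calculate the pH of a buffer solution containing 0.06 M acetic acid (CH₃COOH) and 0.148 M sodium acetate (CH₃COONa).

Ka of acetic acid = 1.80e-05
pH = 5.14

pKa = -log(1.80e-05) = 4.74. pH = pKa + log([A⁻]/[HA]) = 4.74 + log(0.148/0.06)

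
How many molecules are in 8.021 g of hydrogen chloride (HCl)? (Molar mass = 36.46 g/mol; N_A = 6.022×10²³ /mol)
Moles = 8.021 g ÷ 36.46 g/mol = 0.219995 mol
Molecules = 0.219995 mol × 6.022×10²³ /mol = 1.325e+23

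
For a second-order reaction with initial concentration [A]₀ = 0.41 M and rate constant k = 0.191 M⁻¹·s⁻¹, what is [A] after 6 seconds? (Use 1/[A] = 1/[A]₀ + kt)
0.2789 M

1/[A] = 1/[A]₀ + k·t = 1/0.41 + (0.191)·(6) = 2.4390 + 1.1460 = 3.5850
[A] = 1/3.5850 = 0.2789 M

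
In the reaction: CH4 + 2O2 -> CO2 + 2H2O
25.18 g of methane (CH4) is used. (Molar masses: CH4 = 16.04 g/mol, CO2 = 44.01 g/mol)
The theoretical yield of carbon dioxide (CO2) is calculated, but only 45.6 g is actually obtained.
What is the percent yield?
Moles of CH4 = 25.18 g ÷ 16.04 g/mol = 1.56983 mol
Mole ratio: 1 mol CO2 / 1 mol CH4
Moles of CO2 = 1.56983 × (1/1) = 1.56983 mol
Theoretical yield = 1.56983 mol × 44.01 g/mol = 69.088 g
Actual yield = 45.6 g
Percent yield = (45.6 / 69.088) × 100% = 66.0%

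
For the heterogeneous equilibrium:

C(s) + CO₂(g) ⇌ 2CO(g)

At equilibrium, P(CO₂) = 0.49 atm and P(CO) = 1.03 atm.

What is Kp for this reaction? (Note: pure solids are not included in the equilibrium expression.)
K_p = 2.165

Solid C is excluded.
Kp = P(CO)²/P(CO₂) = (1.03)²/0.49 = 1.061/0.49 = 2.165.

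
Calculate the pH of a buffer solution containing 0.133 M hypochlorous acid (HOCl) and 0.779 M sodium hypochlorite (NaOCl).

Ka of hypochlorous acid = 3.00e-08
pH = 8.29

pKa = -log(3.00e-08) = 7.52. pH = pKa + log([A⁻]/[HA]) = 7.52 + log(0.779/0.133)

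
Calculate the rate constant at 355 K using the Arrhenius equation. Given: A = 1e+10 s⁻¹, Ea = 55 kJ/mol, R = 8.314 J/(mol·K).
8.07e+01 s⁻¹

k = A·exp(-Ea/(R·T)) = 1e+10·exp(-55000/(8.314·355)) = 1e+10·exp(-18.6348) = 1e+10·8.0727e-09 = 8.07e+01 s⁻¹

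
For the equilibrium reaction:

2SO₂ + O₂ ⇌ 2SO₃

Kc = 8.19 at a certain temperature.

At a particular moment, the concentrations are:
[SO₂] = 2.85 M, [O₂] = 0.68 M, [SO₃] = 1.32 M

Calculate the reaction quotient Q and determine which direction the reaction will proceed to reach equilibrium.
Q = 0.315, Q < K, reaction proceeds forward (toward products)

Q = ([SO₃]^2) / ([SO₂]^2 × [O₂])
  = ((1.32)^2) / ((2.85)^2·(0.68)) = 1.7424/5.5233 = 0.3155
Since Q = 0.3155 < Kc = 8.19, the reaction proceeds forward (toward products) to reach equilibrium.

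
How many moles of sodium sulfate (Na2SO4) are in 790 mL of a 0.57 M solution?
Moles = Molarity × Volume (L)
Moles = 0.57 M × 0.79 L = 0.4503 mol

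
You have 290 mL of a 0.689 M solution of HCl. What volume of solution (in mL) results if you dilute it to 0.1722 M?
Using M₁V₁ = M₂V₂:
0.689 × 290 = 0.1722 × V₂
V₂ = (0.689 × 290) / 0.1722 = 1160 mL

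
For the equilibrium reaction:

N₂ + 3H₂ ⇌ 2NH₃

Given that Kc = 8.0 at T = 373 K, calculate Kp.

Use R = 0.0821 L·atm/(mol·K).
K_p = 0.0085

Δn = (moles gaseous products) − (moles gaseous reactants) = -2
T = 373 K; RT = 0.0821 × 373 = 30.6233
Kp = Kc·(RT)^Δn = 8.0 × (30.6233)^-2 = 8.0 × 0.00106634 = 0.0085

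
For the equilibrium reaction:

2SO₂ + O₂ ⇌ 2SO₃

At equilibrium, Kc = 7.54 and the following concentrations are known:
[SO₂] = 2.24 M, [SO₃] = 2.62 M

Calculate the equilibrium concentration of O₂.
[O₂] = 0.1814 M

Kc = ([SO₃]^2) / ([SO₂]^2 × [O₂]) = 7.54
[O₂]^1 = (product terms)/(Kc · other reactant terms) = 6.8644 / (7.54 · 5.0176) = 0.18144
[O₂] = 0.1814 M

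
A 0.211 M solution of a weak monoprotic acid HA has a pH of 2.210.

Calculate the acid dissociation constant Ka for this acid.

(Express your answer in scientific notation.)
K_a = 1.86e-04

[H⁺] = 10^(−pH) = 10^(−2.210) = 6.166e-03 M. For HA ⇌ H⁺ + A⁻, Ka = x²/(C − x) = (6.166e-03)²/(0.211 − 6.166e-03) = 1.86e-04.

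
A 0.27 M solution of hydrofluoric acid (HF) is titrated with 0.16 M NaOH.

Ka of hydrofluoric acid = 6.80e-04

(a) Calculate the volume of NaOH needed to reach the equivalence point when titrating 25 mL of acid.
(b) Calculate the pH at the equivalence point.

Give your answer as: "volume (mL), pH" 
V = 42.2 mL, pH = 8.08

(a) At equivalence: moles acid = moles base.
moles acid = 0.27 × 0.025 = 0.00675 mol; V_NaOH = 0.00675/0.16 = 0.04219 L = 42.2 mL.
(b) At equivalence, all acid → conjugate base A⁻ at [A⁻] = 0.00675/0.06719 = 0.1005 M.
Kb = Kw/Ka = 1.0e-14/6.80e-04 = 1.471e-11; [OH⁻] = √(Kb·[A⁻]) = 1.215e-06; pOH = 5.92; pH = 14 − pOH = 8.08.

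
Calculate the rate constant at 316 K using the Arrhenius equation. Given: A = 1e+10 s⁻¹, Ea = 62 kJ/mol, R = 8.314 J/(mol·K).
5.64e-01 s⁻¹

k = A·exp(-Ea/(R·T)) = 1e+10·exp(-62000/(8.314·316)) = 1e+10·exp(-23.5991) = 1e+10·5.6372e-11 = 5.64e-01 s⁻¹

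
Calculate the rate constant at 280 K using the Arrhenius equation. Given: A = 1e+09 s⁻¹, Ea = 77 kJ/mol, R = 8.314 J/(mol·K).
4.31e-06 s⁻¹

k = A·exp(-Ea/(R·T)) = 1e+09·exp(-77000/(8.314·280)) = 1e+09·exp(-33.0767) = 1e+09·4.3147e-15 = 4.31e-06 s⁻¹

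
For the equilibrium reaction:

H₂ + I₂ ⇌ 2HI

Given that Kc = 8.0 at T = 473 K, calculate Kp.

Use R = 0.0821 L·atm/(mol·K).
K_p = 8.0000

Δn = (moles gaseous products) − (moles gaseous reactants) = 0
T = 473 K; RT = 0.0821 × 473 = 38.8333
Kp = Kc·(RT)^Δn = 8.0 × (38.8333)^0 = 8.0 × 1 = 8.0000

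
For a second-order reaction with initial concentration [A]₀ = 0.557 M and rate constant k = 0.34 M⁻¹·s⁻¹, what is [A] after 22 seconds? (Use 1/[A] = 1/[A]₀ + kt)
0.1078 M

1/[A] = 1/[A]₀ + k·t = 1/0.557 + (0.34)·(22) = 1.7953 + 7.4800 = 9.2753
[A] = 1/9.2753 = 0.1078 M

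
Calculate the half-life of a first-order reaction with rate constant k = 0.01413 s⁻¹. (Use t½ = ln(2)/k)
49.06 s

t½ = ln(2)/k = 0.6931/0.01413 = 49.06 s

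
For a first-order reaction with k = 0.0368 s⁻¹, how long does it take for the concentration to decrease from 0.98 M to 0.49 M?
18.84 s

From ln[A] = ln[A]₀ - k·t: t = ln([A]₀/[A])/k = ln(0.98/0.49)/0.0368 = ln(2.0000)/0.0368 = 0.6931/0.0368 = 18.84 s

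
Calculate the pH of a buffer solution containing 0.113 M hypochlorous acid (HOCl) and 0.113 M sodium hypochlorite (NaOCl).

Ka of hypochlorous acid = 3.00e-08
pH = 7.52

pKa = -log(3.00e-08) = 7.52. pH = pKa + log([A⁻]/[HA]) = 7.52 + log(0.113/0.113)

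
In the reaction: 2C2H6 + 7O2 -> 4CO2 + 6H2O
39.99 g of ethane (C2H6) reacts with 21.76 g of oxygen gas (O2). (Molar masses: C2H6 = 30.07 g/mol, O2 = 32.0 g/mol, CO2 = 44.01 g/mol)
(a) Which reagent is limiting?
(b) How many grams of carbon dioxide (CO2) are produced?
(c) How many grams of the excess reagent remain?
(a) O2, (b) 17.1 g, (c) 34.15 g

Moles of C2H6 = 39.99 g ÷ 30.07 g/mol = 1.3299 mol
Moles of O2 = 21.76 g ÷ 32.0 g/mol = 0.68 mol
Moles ÷ coefficient: C2H6: 1.3299/2 = 0.6649, O2: 0.68/7 = 0.09714
(a) O2 has the smaller value, so O2 is the limiting reagent.
(b) Moles of CO2 = 0.68 mol O2 × (4/7) = 0.388571 mol; mass = 0.388571 mol × 44.01 g/mol = 17.1 g
(c) C2H6 consumed = 0.68 × (2/7) = 0.194286 mol; remaining = 1.3299 − 0.194286 = 1.13561 mol; mass = 1.13561 mol × 30.07 g/mol = 34.15 g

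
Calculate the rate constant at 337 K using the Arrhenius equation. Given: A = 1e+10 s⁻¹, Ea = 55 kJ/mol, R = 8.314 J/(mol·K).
2.98e+01 s⁻¹

k = A·exp(-Ea/(R·T)) = 1e+10·exp(-55000/(8.314·337)) = 1e+10·exp(-19.6301) = 1e+10·2.9837e-09 = 2.98e+01 s⁻¹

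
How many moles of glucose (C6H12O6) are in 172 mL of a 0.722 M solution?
Moles = Molarity × Volume (L)
Moles = 0.722 M × 0.172 L = 0.1242 mol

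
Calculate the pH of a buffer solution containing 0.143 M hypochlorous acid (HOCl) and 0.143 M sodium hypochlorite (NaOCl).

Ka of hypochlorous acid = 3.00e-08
pH = 7.52

pKa = -log(3.00e-08) = 7.52. pH = pKa + log([A⁻]/[HA]) = 7.52 + log(0.143/0.143)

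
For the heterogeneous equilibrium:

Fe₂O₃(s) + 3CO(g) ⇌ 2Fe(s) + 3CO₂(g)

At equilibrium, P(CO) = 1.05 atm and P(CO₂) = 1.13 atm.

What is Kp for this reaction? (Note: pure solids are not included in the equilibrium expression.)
K_p = 1.246

Solids (Fe₂O₃, Fe) are excluded.
Kp = P(CO₂)³/P(CO)³ = (1.13)³/(1.05)³ = 1.443/1.158 = 1.246.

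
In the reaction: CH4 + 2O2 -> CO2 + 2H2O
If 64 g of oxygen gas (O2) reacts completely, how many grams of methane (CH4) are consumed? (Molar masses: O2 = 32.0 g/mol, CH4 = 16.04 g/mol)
Moles of O2 = 64 g ÷ 32.0 g/mol = 2 mol
Mole ratio: 1 mol CH4 / 2 mol O2
Moles of CH4 = 2 × (1/2) = 1 mol
Mass of CH4 = 1 mol × 16.04 g/mol = 16.04 g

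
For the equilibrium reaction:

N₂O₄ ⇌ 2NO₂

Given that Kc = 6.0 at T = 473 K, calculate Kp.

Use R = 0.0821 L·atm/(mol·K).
K_p = 232.9998

Δn = (moles gaseous products) − (moles gaseous reactants) = 1
T = 473 K; RT = 0.0821 × 473 = 38.8333
Kp = Kc·(RT)^Δn = 6.0 × (38.8333)^1 = 6.0 × 38.8333 = 232.9998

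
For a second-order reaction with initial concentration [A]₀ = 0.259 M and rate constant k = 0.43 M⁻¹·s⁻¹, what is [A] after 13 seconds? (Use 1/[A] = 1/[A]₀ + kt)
0.1058 M

1/[A] = 1/[A]₀ + k·t = 1/0.259 + (0.43)·(13) = 3.8610 + 5.5900 = 9.4510
[A] = 1/9.4510 = 0.1058 M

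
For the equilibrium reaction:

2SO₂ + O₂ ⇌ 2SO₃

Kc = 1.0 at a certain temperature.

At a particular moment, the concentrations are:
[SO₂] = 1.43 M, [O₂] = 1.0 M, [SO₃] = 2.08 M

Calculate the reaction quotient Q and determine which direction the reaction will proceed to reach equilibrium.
Q = 2.116, Q > K, reaction proceeds reverse (toward reactants)

Q = ([SO₃]^2) / ([SO₂]^2 × [O₂])
  = ((2.08)^2) / ((1.43)^2·(1.0)) = 4.3264/2.0449 = 2.116
Since Q = 2.116 > Kc = 1.0, the reaction proceeds reverse (toward reactants) to reach equilibrium.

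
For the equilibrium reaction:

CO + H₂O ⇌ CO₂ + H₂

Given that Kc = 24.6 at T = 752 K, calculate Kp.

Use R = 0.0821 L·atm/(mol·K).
K_p = 24.6000

Δn = (moles gaseous products) − (moles gaseous reactants) = 0
T = 752 K; RT = 0.0821 × 752 = 61.7392
Kp = Kc·(RT)^Δn = 24.6 × (61.7392)^0 = 24.6 × 1 = 24.6000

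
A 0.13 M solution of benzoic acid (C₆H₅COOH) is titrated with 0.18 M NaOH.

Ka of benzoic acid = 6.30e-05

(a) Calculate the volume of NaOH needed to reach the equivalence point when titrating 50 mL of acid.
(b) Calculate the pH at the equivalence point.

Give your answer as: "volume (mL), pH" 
V = 36.1 mL, pH = 8.54

(a) At equivalence: moles acid = moles base.
moles acid = 0.13 × 0.05 = 0.0065 mol; V_NaOH = 0.0065/0.18 = 0.03611 L = 36.1 mL.
(b) At equivalence, all acid → conjugate base A⁻ at [A⁻] = 0.0065/0.08611 = 0.07548 M.
Kb = Kw/Ka = 1.0e-14/6.30e-05 = 1.587e-10; [OH⁻] = √(Kb·[A⁻]) = 3.461e-06; pOH = 5.46; pH = 14 − pOH = 8.54.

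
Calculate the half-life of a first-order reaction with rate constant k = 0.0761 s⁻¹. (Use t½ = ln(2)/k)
9.11 s

t½ = ln(2)/k = 0.6931/0.0761 = 9.11 s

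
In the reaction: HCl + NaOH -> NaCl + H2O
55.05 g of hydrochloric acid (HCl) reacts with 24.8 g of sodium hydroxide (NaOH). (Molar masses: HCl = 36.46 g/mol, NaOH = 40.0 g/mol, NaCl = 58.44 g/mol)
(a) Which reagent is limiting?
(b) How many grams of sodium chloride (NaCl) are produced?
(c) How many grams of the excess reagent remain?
(a) NaOH, (b) 36.23 g, (c) 32.44 g

Moles of HCl = 55.05 g ÷ 36.46 g/mol = 1.50987 mol
Moles of NaOH = 24.8 g ÷ 40.0 g/mol = 0.62 mol
Moles ÷ coefficient: HCl: 1.50987/1 = 1.51, NaOH: 0.62/1 = 0.62
(a) NaOH has the smaller value, so NaOH is the limiting reagent.
(b) Moles of NaCl = 0.62 mol NaOH × (1/1) = 0.62 mol; mass = 0.62 mol × 58.44 g/mol = 36.23 g
(c) HCl consumed = 0.62 × (1/1) = 0.62 mol; remaining = 1.50987 − 0.62 = 0.889874 mol; mass = 0.889874 mol × 36.46 g/mol = 32.44 g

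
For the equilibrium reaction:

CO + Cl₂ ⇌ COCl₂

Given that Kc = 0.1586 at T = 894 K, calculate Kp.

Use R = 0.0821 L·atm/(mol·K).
K_p = 0.0022

Δn = (moles gaseous products) − (moles gaseous reactants) = -1
T = 894 K; RT = 0.0821 × 894 = 73.3974
Kp = Kc·(RT)^Δn = 0.1586 × (73.3974)^-1 = 0.1586 × 0.0136245 = 0.0022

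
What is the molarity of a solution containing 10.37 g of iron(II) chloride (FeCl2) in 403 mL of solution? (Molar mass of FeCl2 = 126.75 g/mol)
Moles of FeCl2 = 10.37 g ÷ 126.75 g/mol = 0.0818146 mol
Volume = 403 mL = 0.403 L
Molarity = 0.0818146 mol ÷ 0.403 L = 0.203 M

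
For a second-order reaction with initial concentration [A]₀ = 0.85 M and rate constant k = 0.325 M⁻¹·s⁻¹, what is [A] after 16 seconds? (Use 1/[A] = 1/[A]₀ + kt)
0.1568 M

1/[A] = 1/[A]₀ + k·t = 1/0.85 + (0.325)·(16) = 1.1765 + 5.2000 = 6.3765
[A] = 1/6.3765 = 0.1568 M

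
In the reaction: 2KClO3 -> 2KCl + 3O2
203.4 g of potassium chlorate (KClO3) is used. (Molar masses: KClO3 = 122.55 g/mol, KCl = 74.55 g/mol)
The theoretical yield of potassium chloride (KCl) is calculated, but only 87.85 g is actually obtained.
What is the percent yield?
Moles of KClO3 = 203.4 g ÷ 122.55 g/mol = 1.65973 mol
Mole ratio: 2 mol KCl / 2 mol KClO3
Moles of KCl = 1.65973 × (2/2) = 1.65973 mol
Theoretical yield = 1.65973 mol × 74.55 g/mol = 123.73 g
Actual yield = 87.85 g
Percent yield = (87.85 / 123.73) × 100% = 71.0%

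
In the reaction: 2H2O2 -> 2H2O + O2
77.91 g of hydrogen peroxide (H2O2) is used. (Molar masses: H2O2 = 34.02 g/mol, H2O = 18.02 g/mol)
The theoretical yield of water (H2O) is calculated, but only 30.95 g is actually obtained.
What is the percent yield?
Moles of H2O2 = 77.91 g ÷ 34.02 g/mol = 2.29012 mol
Mole ratio: 2 mol H2O / 2 mol H2O2
Moles of H2O = 2.29012 × (2/2) = 2.29012 mol
Theoretical yield = 2.29012 mol × 18.02 g/mol = 41.268 g
Actual yield = 30.95 g
Percent yield = (30.95 / 41.268) × 100% = 75.0%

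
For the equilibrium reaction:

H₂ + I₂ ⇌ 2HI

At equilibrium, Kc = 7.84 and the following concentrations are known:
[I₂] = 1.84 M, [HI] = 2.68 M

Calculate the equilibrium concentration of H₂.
[H₂] = 0.4979 M

Kc = ([HI]^2) / ([H₂] × [I₂]) = 7.84
[H₂]^1 = (product terms)/(Kc · other reactant terms) = 7.1824 / (7.84 · 1.84) = 0.49789
[H₂] = 0.4979 M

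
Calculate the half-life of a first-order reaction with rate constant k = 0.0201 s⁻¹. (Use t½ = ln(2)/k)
34.48 s

t½ = ln(2)/k = 0.6931/0.0201 = 34.48 s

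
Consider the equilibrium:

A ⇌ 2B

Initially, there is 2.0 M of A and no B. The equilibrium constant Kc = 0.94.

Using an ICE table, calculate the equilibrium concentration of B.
[B] = 1.156 M

ICE: [A] = 2.0 − x, [B] = 2x.
Kc = (2x)²/(2.0 − x) = 0.94 ⇒ 4x² + 0.94x − 1.88 = 0.
x = (−0.94 + √(0.94² + 4·4·1.88))/(2·4) = (−0.94 + √30.964)/8 = 0.57806.
[B] = 2x = 1.156 M.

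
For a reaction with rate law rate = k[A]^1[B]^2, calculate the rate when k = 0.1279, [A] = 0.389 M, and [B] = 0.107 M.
0.0005696 M/s

rate = k·[A]^1·[B]^2 = 0.1279·(0.389)^1·(0.107)^2 = 0.1279·0.389·0.011449 = 0.0005696 M/s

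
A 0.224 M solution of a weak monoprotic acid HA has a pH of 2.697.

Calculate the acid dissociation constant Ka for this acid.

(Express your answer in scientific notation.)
K_a = 1.82e-05

[H⁺] = 10^(−pH) = 10^(−2.697) = 2.009e-03 M. For HA ⇌ H⁺ + A⁻, Ka = x²/(C − x) = (2.009e-03)²/(0.224 − 2.009e-03) = 1.82e-05.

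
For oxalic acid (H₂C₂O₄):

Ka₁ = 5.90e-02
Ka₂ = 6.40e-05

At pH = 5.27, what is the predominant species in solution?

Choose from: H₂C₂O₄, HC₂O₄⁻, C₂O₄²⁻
C₂O₄²⁻

pKa1 = 1.23, pKa2 = 4.19. Each pKa is the crossover between adjacent species; pH = 5.27 lies in the region where C₂O₄²⁻ predominates.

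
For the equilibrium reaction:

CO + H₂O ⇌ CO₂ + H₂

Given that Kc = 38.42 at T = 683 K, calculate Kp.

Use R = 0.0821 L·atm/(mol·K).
K_p = 38.4200

Δn = (moles gaseous products) − (moles gaseous reactants) = 0
T = 683 K; RT = 0.0821 × 683 = 56.0743
Kp = Kc·(RT)^Δn = 38.42 × (56.0743)^0 = 38.42 × 1 = 38.4200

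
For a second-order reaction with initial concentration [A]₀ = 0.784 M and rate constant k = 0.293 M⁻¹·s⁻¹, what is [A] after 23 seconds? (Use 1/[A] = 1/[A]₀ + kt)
0.1248 M

1/[A] = 1/[A]₀ + k·t = 1/0.784 + (0.293)·(23) = 1.2755 + 6.7390 = 8.0145
[A] = 1/8.0145 = 0.1248 M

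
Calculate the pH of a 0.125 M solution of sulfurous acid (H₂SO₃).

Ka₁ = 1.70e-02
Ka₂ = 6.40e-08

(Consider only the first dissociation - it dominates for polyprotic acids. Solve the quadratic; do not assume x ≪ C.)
pH = 1.42

x² + Ka₁·x − Ka₁·C = 0 with Ka₁ = 1.70e-02, C = 0.125.
x = (−Ka₁ + √(Ka₁² + 4·Ka₁·C))/2 = 3.8375e-02 M, so pH = 1.42.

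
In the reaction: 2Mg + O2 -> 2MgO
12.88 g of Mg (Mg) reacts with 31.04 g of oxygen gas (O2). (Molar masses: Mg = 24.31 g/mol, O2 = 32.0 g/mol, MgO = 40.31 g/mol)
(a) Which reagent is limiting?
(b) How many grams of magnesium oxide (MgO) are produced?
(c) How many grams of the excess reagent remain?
(a) Mg, (b) 21.36 g, (c) 22.56 g

Moles of Mg = 12.88 g ÷ 24.31 g/mol = 0.529823 mol
Moles of O2 = 31.04 g ÷ 32.0 g/mol = 0.97 mol
Moles ÷ coefficient: Mg: 0.529823/2 = 0.2649, O2: 0.97/1 = 0.97
(a) Mg has the smaller value, so Mg is the limiting reagent.
(b) Moles of MgO = 0.529823 mol Mg × (2/2) = 0.529823 mol; mass = 0.529823 mol × 40.31 g/mol = 21.36 g
(c) O2 consumed = 0.529823 × (1/2) = 0.264912 mol; remaining = 0.97 − 0.264912 = 0.705088 mol; mass = 0.705088 mol × 32.0 g/mol = 22.56 g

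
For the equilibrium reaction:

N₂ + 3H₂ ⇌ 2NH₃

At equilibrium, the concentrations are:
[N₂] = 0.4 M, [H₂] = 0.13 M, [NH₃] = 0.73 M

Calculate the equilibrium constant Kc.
K_c = 6.06e+02

Kc = ([NH₃]^2) / ([N₂] × [H₂]^3)
   = ((0.73)^2) / ((0.4)·(0.13)^3)
   = 0.5329 / 0.0008788 = 6.06e+02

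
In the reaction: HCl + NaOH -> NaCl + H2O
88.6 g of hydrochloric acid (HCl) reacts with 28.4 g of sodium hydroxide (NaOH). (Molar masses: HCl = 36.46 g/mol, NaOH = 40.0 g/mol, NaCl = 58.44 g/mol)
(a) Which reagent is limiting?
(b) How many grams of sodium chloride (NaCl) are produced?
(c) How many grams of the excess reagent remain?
(a) NaOH, (b) 41.49 g, (c) 62.71 g

Moles of HCl = 88.6 g ÷ 36.46 g/mol = 2.43006 mol
Moles of NaOH = 28.4 g ÷ 40.0 g/mol = 0.71 mol
Moles ÷ coefficient: HCl: 2.43006/1 = 2.43, NaOH: 0.71/1 = 0.71
(a) NaOH has the smaller value, so NaOH is the limiting reagent.
(b) Moles of NaCl = 0.71 mol NaOH × (1/1) = 0.71 mol; mass = 0.71 mol × 58.44 g/mol = 41.49 g
(c) HCl consumed = 0.71 × (1/1) = 0.71 mol; remaining = 2.43006 − 0.71 = 1.72006 mol; mass = 1.72006 mol × 36.46 g/mol = 62.71 g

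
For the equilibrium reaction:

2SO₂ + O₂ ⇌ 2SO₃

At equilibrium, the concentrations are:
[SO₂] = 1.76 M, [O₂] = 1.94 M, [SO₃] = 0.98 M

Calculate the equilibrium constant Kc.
K_c = 0.1598

Kc = ([SO₃]^2) / ([SO₂]^2 × [O₂])
   = ((0.98)^2) / ((1.76)^2·(1.94))
   = 0.9604 / 6.0093 = 0.1598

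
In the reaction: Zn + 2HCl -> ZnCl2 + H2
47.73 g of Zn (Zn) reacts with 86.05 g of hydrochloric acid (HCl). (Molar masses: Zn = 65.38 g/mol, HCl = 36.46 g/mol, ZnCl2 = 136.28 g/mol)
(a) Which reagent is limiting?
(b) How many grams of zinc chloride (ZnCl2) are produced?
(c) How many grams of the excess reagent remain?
(a) Zn, (b) 99.49 g, (c) 32.82 g

Moles of Zn = 47.73 g ÷ 65.38 g/mol = 0.73004 mol
Moles of HCl = 86.05 g ÷ 36.46 g/mol = 2.36012 mol
Moles ÷ coefficient: Zn: 0.73004/1 = 0.73, HCl: 2.36012/2 = 1.18
(a) Zn has the smaller value, so Zn is the limiting reagent.
(b) Moles of ZnCl2 = 0.73004 mol Zn × (1/1) = 0.73004 mol; mass = 0.73004 mol × 136.28 g/mol = 99.49 g
(c) HCl consumed = 0.73004 × (2/1) = 1.46008 mol; remaining = 2.36012 − 1.46008 = 0.900041 mol; mass = 0.900041 mol × 36.46 g/mol = 32.82 g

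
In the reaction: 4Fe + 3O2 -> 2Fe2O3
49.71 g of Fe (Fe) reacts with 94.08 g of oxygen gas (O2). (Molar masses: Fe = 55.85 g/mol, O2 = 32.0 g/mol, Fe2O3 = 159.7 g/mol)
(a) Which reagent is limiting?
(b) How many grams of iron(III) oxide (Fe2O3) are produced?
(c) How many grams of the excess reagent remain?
(a) Fe, (b) 71.07 g, (c) 72.72 g

Moles of Fe = 49.71 g ÷ 55.85 g/mol = 0.890063 mol
Moles of O2 = 94.08 g ÷ 32.0 g/mol = 2.94 mol
Moles ÷ coefficient: Fe: 0.890063/4 = 0.2225, O2: 2.94/3 = 0.98
(a) Fe has the smaller value, so Fe is the limiting reagent.
(b) Moles of Fe2O3 = 0.890063 mol Fe × (2/4) = 0.445031 mol; mass = 0.445031 mol × 159.7 g/mol = 71.07 g
(c) O2 consumed = 0.890063 × (3/4) = 0.667547 mol; remaining = 2.94 − 0.667547 = 2.27245 mol; mass = 2.27245 mol × 32.0 g/mol = 72.72 g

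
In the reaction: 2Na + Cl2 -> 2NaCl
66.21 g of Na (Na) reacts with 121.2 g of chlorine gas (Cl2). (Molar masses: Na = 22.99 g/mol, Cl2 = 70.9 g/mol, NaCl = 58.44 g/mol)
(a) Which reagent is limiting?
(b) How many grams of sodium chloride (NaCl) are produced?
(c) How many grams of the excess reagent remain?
(a) Na, (b) 168.3 g, (c) 19.11 g

Moles of Na = 66.21 g ÷ 22.99 g/mol = 2.87995 mol
Moles of Cl2 = 121.2 g ÷ 70.9 g/mol = 1.70945 mol
Moles ÷ coefficient: Na: 2.87995/2 = 1.44, Cl2: 1.70945/1 = 1.709
(a) Na has the smaller value, so Na is the limiting reagent.
(b) Moles of NaCl = 2.87995 mol Na × (2/2) = 2.87995 mol; mass = 2.87995 mol × 58.44 g/mol = 168.3 g
(c) Cl2 consumed = 2.87995 × (1/2) = 1.43997 mol; remaining = 1.70945 − 1.43997 = 0.269476 mol; mass = 0.269476 mol × 70.9 g/mol = 19.11 g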